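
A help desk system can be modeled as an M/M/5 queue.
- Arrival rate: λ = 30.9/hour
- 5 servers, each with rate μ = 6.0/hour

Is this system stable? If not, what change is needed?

Stability requires ρ = λ/(cμ) < 1
ρ = 30.9/(5 × 6.0) = 30.9/30.00 = 1.0300
Since 1.0300 ≥ 1, the system is UNSTABLE.
Need c > λ/μ = 30.9/6.0 = 5.15.
Minimum servers needed: c = 6.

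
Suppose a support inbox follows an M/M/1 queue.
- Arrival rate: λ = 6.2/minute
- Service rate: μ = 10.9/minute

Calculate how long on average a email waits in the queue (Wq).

First, compute utilization: ρ = λ/μ = 6.2/10.9 = 0.5688
For M/M/1: Wq = λ/(μ(μ-λ))
Wq = 6.2/(10.9 × (10.9-6.2))
Wq = 6.2/(10.9 × 4.70)
Wq = 0.1210 minutes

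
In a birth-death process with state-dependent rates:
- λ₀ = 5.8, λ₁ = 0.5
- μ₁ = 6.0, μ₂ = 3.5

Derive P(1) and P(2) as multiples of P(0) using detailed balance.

Balance equations:
State 0: λ₀P₀ = μ₁P₁ → P₁ = (λ₀/μ₁)P₀ = (5.8/6.0)P₀ = 0.9667P₀
State 1: P₂ = (λ₀λ₁)/(μ₁μ₂)P₀ = (5.8×0.5)/(6.0×3.5)P₀ = 0.1381P₀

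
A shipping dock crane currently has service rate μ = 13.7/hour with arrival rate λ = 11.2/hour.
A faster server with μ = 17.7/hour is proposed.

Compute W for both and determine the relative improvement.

System 1: ρ₁ = 11.2/13.7 = 0.8175, W₁ = 1/(13.7-11.2) = 0.40000
System 2: ρ₂ = 11.2/17.7 = 0.6328, W₂ = 1/(17.7-11.2) = 0.15385
Improvement: (W₁-W₂)/W₁ = (0.40000-0.15385)/0.40000 = 61.54%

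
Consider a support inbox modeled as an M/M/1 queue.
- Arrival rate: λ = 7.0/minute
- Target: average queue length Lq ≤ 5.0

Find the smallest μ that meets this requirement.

For M/M/1: Lq = λ²/(μ(μ-λ))
Need Lq ≤ 5.0, i.e. μ(μ-λ) ≥ λ²/5.0
μ² - 7.0μ - 49.00/5.0 ≥ 0  →  μ² - 7.0μ - 9.8000 ≥ 0
Quadratic formula (positive root): μ = [λ + √(λ² + 4×9.8000)]/2
Discriminant: 49.00 + 4×9.8000 = 88.2000, √88.2000 = 9.39149
μ ≥ (7.0 + 9.39149)/2 = 8.1957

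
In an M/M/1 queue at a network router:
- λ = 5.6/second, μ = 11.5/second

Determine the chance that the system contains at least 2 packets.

ρ = λ/μ = 5.6/11.5 = 0.48696
P(N ≥ n) = ρⁿ
P(N ≥ 2) = 0.48696^2
P(N ≥ 2) = 0.2371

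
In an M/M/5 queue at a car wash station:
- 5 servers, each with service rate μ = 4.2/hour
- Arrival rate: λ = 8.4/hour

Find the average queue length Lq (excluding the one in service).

Traffic intensity: ρ = λ/(cμ) = 8.4/(5×4.2) = 0.4000
Since ρ = 0.4000 < 1, system is stable.
Offered load a = λ/μ = cρ = 8.4/4.2 = 2.0000
P₀ = [ Σₙ₌₀^4 aⁿ/n! + a^5/(5!(1-ρ)) ]⁻¹
Σ = a^0/0! + a^1/1! + a^2/2! + a^3/3! + a^4/4! = 1.0000 + 2.0000 + 2.0000 + 1.3333 + 0.6667 = 7.0000
a^5/(5!(1-ρ)) = 32.0000/(120 × 0.6000) = 0.4444
P₀ = 1/(7.0000 + 0.4444) = 0.1343
Lq = P₀·a^5·ρ / (5!(1-ρ)²) = 0.13433 × 32.0000 × 0.40000 / (120 × 0.36000) = 0.03980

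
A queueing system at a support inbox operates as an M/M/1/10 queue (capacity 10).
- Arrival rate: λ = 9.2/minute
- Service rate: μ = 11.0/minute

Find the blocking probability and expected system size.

ρ = λ/μ = 9.2/11.0 = 0.836364
P₀ = (1-ρ)/(1-ρ^(K+1)) = (1-0.836364)/(1-0.836364^11) = 0.1636/0.8599 = 0.1903
P_K = P₀×ρ^K = 0.19029 × 0.836364^10 = 0.19029 × 0.16748 = 0.03187
Blocking probability P_10 = 0.03187 (3.19%)
L = ρ[1 - (K+1)ρ^K + Kρ^(K+1)] / [(1-ρ)(1-ρ^(K+1))]
L = 0.836364 × (1 - 11×0.167476 + 10×0.140071) / ((1 - 0.836364) × (1 - 0.140071)) = 3.3194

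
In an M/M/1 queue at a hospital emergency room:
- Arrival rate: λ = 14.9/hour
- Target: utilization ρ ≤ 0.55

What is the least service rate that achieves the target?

ρ = λ/μ, so μ = λ/ρ
μ ≥ 14.9/0.55 = 27.0909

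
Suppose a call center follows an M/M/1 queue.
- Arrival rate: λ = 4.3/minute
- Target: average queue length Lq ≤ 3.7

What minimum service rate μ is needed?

For M/M/1: Lq = λ²/(μ(μ-λ))
Need Lq ≤ 3.7, i.e. μ(μ-λ) ≥ λ²/3.7
μ² - 4.3μ - 18.49/3.7 ≥ 0  →  μ² - 4.3μ - 4.9973 ≥ 0
Quadratic formula (positive root): μ = [λ + √(λ² + 4×4.9973)]/2
Discriminant: 18.49 + 4×4.9973 = 38.4792, √38.4792 = 6.2032
μ ≥ (4.3 + 6.2032)/2 = 5.2516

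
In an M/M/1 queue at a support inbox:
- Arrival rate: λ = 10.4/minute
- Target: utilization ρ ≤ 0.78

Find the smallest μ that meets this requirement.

ρ = λ/μ, so μ = λ/ρ
μ ≥ 10.4/0.78 = 13.3333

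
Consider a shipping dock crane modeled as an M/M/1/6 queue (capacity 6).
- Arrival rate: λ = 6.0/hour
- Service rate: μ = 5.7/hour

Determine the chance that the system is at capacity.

ρ = λ/μ = 6.0/5.7 = 1.05263
P₀ = (1-ρ)/(1-ρ^(K+1)) = (1-1.05263)/(1-1.05263^7) = -0.05263/-0.4320 = 0.1218
P_K = P₀×ρ^K = 0.1218 × 1.05263^6 = 0.1218 × 1.3604 = 0.1657
Blocking probability = 16.57%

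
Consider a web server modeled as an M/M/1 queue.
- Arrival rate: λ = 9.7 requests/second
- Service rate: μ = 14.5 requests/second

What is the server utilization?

Server utilization: ρ = λ/μ
ρ = 9.7/14.5 = 0.6690
The server is busy 66.90% of the time.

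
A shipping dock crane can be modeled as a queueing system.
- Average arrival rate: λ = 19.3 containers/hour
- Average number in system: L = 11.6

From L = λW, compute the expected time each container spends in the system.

Little's Law: L = λW, so W = L/λ
W = 11.6/19.3 = 0.6010 hours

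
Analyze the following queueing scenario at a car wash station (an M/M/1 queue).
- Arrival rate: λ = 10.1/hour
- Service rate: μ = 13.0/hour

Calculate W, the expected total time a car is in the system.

First, compute utilization: ρ = λ/μ = 10.1/13.0 = 0.7769
For M/M/1: W = 1/(μ-λ)
W = 1/(13.0-10.1) = 1/2.90
W = 0.3448 hours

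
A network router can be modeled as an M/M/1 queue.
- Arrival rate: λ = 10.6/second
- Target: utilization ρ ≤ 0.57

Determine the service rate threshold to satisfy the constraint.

ρ = λ/μ, so μ = λ/ρ
μ ≥ 10.6/0.57 = 18.5965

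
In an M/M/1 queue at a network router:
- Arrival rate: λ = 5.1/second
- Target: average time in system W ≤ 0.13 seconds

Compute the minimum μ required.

For M/M/1: W = 1/(μ-λ)
Need W ≤ 0.13, so 1/(μ-λ) ≤ 0.13
μ - λ ≥ 1/0.13 = 7.6923
μ ≥ 5.1 + 7.6923 = 12.7923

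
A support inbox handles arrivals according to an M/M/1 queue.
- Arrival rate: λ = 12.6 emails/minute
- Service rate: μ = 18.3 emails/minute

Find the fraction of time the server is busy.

Server utilization: ρ = λ/μ
ρ = 12.6/18.3 = 0.6885
The server is busy 68.85% of the time.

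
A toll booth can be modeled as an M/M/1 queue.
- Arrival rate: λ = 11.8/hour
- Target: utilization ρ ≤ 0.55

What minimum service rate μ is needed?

ρ = λ/μ, so μ = λ/ρ
μ ≥ 11.8/0.55 = 21.4545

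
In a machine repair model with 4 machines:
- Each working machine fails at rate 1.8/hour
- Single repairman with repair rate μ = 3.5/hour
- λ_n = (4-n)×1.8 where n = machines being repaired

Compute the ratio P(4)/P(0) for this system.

P(4)/P(0) = ∏_{i=0}^{4-1} λ_i/μ_{i+1}
= (4-0)×1.8/3.5 × (4-1)×1.8/3.5 × (4-2)×1.8/3.5 × (4-3)×1.8/3.5
= 1.6789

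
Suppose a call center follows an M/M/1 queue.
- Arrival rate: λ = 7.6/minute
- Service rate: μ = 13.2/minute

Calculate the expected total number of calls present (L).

ρ = λ/μ = 7.6/13.2 = 0.5758
For M/M/1: L = λ/(μ-λ)
L = 7.6/(13.2-7.6) = 7.6/5.60
L = 1.3571 calls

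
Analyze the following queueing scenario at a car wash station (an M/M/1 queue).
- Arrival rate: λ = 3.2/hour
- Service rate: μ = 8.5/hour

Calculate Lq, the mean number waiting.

ρ = λ/μ = 3.2/8.5 = 0.3765
For M/M/1: Lq = λ²/(μ(μ-λ))
Lq = 10.24/(8.5 × 5.30)
Lq = 0.2273 cars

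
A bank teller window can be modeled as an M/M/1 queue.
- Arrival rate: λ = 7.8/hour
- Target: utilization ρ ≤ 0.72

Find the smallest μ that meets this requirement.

ρ = λ/μ, so μ = λ/ρ
μ ≥ 7.8/0.72 = 10.8333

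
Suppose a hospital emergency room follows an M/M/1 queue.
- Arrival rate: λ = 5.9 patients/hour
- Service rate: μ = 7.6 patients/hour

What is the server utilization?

Server utilization: ρ = λ/μ
ρ = 5.9/7.6 = 0.7763
The server is busy 77.63% of the time.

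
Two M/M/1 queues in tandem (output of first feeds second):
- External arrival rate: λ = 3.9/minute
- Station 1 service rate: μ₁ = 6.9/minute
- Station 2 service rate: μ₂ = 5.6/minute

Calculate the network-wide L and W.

By Jackson's theorem, each station behaves as independent M/M/1.
Station 1: ρ₁ = 3.9/6.9 = 0.5652, L₁ = ρ₁/(1-ρ₁) = λ/(μ₁-λ) = 3.9/3.00 = 1.3000
Station 2: ρ₂ = 3.9/5.6 = 0.6964, L₂ = ρ₂/(1-ρ₂) = λ/(μ₂-λ) = 3.9/1.70 = 2.2941
Total: L = L₁ + L₂ = 1.3000 + 2.2941 = 3.5941
W = L/λ = 3.5941/3.9 = 0.9216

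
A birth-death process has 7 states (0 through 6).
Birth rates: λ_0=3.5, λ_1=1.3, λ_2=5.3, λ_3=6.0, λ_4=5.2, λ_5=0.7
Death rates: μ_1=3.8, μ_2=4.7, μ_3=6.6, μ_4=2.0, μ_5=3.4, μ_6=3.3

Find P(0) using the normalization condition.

Ratios P(n)/P(0) = (λ₀···λₙ₋₁)/(μ₁···μₙ):
P(1)/P(0) = (3.5)/(3.8) = 0.92105
P(2)/P(0) = (3.5×1.3)/(3.8×4.7) = 0.25476
P(3)/P(0) = (3.5×1.3×5.3)/(3.8×4.7×6.6) = 0.20458
P(4)/P(0) = (3.5×1.3×5.3×6.0)/(3.8×4.7×6.6×2.0) = 0.61374
P(5)/P(0) = (3.5×1.3×5.3×6.0×5.2)/(3.8×4.7×6.6×2.0×3.4) = 0.93866
P(6)/P(0) = (3.5×1.3×5.3×6.0×5.2×0.7)/(3.8×4.7×6.6×2.0×3.4×3.3) = 0.19911

Normalization: ∑ P(n) = 1
P(0) × (1.0000 + 0.92105 + 0.25476 + 0.20458 + 0.61374 + 0.93866 + 0.19911) = 1
P(0) × 4.1319 = 1
P(0) = 1/4.1319 = 0.2420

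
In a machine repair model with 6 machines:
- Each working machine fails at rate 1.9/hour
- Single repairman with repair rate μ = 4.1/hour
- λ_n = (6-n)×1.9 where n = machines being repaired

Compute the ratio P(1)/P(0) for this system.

P(1)/P(0) = ∏_{i=0}^{1-1} λ_i/μ_{i+1}
= (6-0)×1.9/4.1
= 2.7805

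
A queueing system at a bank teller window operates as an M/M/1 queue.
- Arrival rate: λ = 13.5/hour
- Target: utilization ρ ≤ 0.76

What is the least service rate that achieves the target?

ρ = λ/μ, so μ = λ/ρ
μ ≥ 13.5/0.76 = 17.7632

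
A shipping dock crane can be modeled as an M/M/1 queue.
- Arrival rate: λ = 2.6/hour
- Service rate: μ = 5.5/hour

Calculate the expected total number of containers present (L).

ρ = λ/μ = 2.6/5.5 = 0.4727
For M/M/1: L = λ/(μ-λ)
L = 2.6/(5.5-2.6) = 2.6/2.90
L = 0.8966 containers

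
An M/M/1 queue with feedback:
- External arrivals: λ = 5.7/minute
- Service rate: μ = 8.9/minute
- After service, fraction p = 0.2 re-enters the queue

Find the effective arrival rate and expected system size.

Effective arrival rate: λ_eff = λ/(1-p) = 5.7/(1-0.2) = 5.7/0.80 = 7.1250
ρ = λ_eff/μ = 7.1250/8.9 = 0.800562
L = ρ/(1-ρ) = 0.800562/(1-0.800562) = 4.0141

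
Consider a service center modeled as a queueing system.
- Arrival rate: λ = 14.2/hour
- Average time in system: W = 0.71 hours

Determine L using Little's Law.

Little's Law: L = λW
L = 14.2 × 0.71 = 10.0820 customers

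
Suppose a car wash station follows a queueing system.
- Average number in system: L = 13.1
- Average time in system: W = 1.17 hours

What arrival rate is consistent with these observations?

Little's Law: L = λW, so λ = L/W
λ = 13.1/1.17 = 11.1966 cars/hour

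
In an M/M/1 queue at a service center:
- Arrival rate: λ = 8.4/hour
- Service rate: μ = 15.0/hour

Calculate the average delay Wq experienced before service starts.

First, compute utilization: ρ = λ/μ = 8.4/15.0 = 0.5600
For M/M/1: Wq = λ/(μ(μ-λ))
Wq = 8.4/(15.0 × (15.0-8.4))
Wq = 8.4/(15.0 × 6.60)
Wq = 0.08485 hours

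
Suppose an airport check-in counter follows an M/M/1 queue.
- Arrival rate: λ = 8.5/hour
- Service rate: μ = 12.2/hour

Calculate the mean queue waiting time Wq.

First, compute utilization: ρ = λ/μ = 8.5/12.2 = 0.6967
For M/M/1: Wq = λ/(μ(μ-λ))
Wq = 8.5/(12.2 × (12.2-8.5))
Wq = 8.5/(12.2 × 3.70)
Wq = 0.1883 hours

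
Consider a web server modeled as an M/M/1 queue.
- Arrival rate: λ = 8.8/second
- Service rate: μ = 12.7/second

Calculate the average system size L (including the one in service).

ρ = λ/μ = 8.8/12.7 = 0.6929
For M/M/1: L = λ/(μ-λ)
L = 8.8/(12.7-8.8) = 8.8/3.90
L = 2.2564 requests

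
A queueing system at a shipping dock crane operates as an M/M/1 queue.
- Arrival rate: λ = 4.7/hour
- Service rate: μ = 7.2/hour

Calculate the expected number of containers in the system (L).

ρ = λ/μ = 4.7/7.2 = 0.6528
For M/M/1: L = λ/(μ-λ)
L = 4.7/(7.2-4.7) = 4.7/2.50
L = 1.8800 containers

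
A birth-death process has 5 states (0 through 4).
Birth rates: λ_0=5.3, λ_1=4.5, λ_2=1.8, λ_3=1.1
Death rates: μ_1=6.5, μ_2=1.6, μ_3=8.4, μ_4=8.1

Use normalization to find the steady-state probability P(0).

Ratios P(n)/P(0) = (λ₀···λₙ₋₁)/(μ₁···μₙ):
P(1)/P(0) = (5.3)/(6.5) = 0.8154
P(2)/P(0) = (5.3×4.5)/(6.5×1.6) = 2.2933
P(3)/P(0) = (5.3×4.5×1.8)/(6.5×1.6×8.4) = 0.4914
P(4)/P(0) = (5.3×4.5×1.8×1.1)/(6.5×1.6×8.4×8.1) = 0.06674

Normalization: ∑ P(n) = 1
P(0) × (1.0000 + 0.8154 + 2.2933 + 0.4914 + 0.06674) = 1
P(0) × 4.6668 = 1
P(0) = 1/4.6668 = 0.2143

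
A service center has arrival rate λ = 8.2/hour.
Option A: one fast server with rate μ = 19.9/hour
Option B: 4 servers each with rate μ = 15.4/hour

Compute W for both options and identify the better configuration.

Option A: single server μ = 19.9 (M/M/1)
  ρ_A = 8.2/19.9 = 0.4121
  W_A = 1/(μ-λ) = 1/(19.9-8.2) = 1/11.70 = 0.08547

Option B: 4 servers μ = 15.4 (M/M/4)
  ρ_B = λ/(cμ) = 8.2/(4×15.4) = 0.1331
  Offered load a = λ/μ = cρ = 8.2/15.4 = 0.5325
  P₀ = [ Σₙ₌₀^3 aⁿ/n! + a^4/(4!(1-ρ)) ]⁻¹
  Σ = a^0/0! + a^1/1! + a^2/2! + a^3/3! = 1.0000 + 0.53247 + 0.14176 + 0.025161 = 1.6994
  a^4/(4!(1-ρ)) = 0.080385/(24 × 0.86688) = 0.003864
  P₀ = 1/(1.6994 + 0.003864) = 0.5871
  Lq = P₀·a^4·ρ / (4!(1-ρ)²) = 0.5871 × 0.08038 × 0.1331 / (24 × 0.7515) = 0.0003483
  Wq_B = Lq/λ = 0.0003483/8.2 = 0.00004248
  W_B = Wq_B + 1/μ = 0.00004248 + 0.06494 = 0.06498

Since W_B = 0.06498 < W_A = 0.08547, Option B (multiple servers) has the shorter time in system.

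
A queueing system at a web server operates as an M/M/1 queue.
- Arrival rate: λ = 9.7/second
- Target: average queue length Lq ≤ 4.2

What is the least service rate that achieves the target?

For M/M/1: Lq = λ²/(μ(μ-λ))
Need Lq ≤ 4.2, i.e. μ(μ-λ) ≥ λ²/4.2
μ² - 9.7μ - 94.09/4.2 ≥ 0  →  μ² - 9.7μ - 22.40238 ≥ 0
Quadratic formula (positive root): μ = [λ + √(λ² + 4×22.40238)]/2
Discriminant: 94.09 + 4×22.40238 = 183.6995, √183.6995 = 13.5536
μ ≥ (9.7 + 13.5536)/2 = 11.6268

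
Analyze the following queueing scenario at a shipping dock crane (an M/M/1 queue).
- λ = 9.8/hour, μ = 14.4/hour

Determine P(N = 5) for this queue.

ρ = λ/μ = 9.8/14.4 = 0.6806
P(n) = (1-ρ)ρⁿ
P(5) = (1-0.6806) × 0.6806^5
P(5) = 0.319400 × 0.146036
P(5) = 0.04664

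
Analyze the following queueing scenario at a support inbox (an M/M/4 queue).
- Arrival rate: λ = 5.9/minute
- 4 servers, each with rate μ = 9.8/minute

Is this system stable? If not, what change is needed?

Stability requires ρ = λ/(cμ) < 1
ρ = 5.9/(4 × 9.8) = 5.9/39.20 = 0.1505
Since 0.1505 < 1, the system is STABLE.
The servers are busy 15.05% of the time.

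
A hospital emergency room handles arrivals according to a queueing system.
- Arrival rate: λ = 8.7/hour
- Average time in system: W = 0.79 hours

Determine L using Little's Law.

Little's Law: L = λW
L = 8.7 × 0.79 = 6.8730 patients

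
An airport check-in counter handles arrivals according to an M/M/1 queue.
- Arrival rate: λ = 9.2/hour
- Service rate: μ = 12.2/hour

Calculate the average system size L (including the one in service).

ρ = λ/μ = 9.2/12.2 = 0.7541
For M/M/1: L = λ/(μ-λ)
L = 9.2/(12.2-9.2) = 9.2/3.00
L = 3.0667 passengers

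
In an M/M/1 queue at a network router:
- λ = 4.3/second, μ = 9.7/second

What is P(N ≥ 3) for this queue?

ρ = λ/μ = 4.3/9.7 = 0.443299
P(N ≥ n) = ρⁿ
P(N ≥ 3) = 0.443299^3
P(N ≥ 3) = 0.08711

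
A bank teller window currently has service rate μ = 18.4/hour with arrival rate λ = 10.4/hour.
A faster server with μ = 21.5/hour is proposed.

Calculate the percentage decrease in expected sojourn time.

System 1: ρ₁ = 10.4/18.4 = 0.5652, W₁ = 1/(18.4-10.4) = 0.1250
System 2: ρ₂ = 10.4/21.5 = 0.4837, W₂ = 1/(21.5-10.4) = 0.09009
Improvement: (W₁-W₂)/W₁ = (0.1250-0.09009)/0.1250 = 27.93%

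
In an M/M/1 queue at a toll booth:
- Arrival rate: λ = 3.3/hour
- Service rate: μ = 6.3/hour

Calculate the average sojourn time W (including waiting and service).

First, compute utilization: ρ = λ/μ = 3.3/6.3 = 0.5238
For M/M/1: W = 1/(μ-λ)
W = 1/(6.3-3.3) = 1/3.00
W = 0.3333 hours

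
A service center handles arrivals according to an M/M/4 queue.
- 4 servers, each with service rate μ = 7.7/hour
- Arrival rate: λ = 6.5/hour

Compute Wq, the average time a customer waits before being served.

Traffic intensity: ρ = λ/(cμ) = 6.5/(4×7.7) = 0.2110
Since ρ = 0.2110 < 1, system is stable.
Offered load a = λ/μ = cρ = 6.5/7.7 = 0.8442
P₀ = [ Σₙ₌₀^3 aⁿ/n! + a^4/(4!(1-ρ)) ]⁻¹
Σ = a^0/0! + a^1/1! + a^2/2! + a^3/3! = 1.0000 + 0.84416 + 0.35630 + 0.10026 = 2.3007
a^4/(4!(1-ρ)) = 0.5078/(24 × 0.7890) = 0.02682
P₀ = 1/(2.3007 + 0.02682) = 0.4296
Lq = P₀·a^4·ρ / (4!(1-ρ)²) = 0.42964 × 0.50780 × 0.21104 / (24 × 0.62246) = 0.003082
Wq = Lq/λ = 0.003082/6.5 = 0.0004742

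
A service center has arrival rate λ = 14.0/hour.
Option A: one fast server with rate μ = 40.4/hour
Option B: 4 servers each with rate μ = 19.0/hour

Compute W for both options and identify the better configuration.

Option A: single server μ = 40.4 (M/M/1)
  ρ_A = 14.0/40.4 = 0.3465
  W_A = 1/(μ-λ) = 1/(40.4-14.0) = 1/26.40 = 0.03788

Option B: 4 servers μ = 19.0 (M/M/4)
  ρ_B = λ/(cμ) = 14.0/(4×19.0) = 0.1842
  Offered load a = λ/μ = cρ = 14.0/19.0 = 0.7368
  P₀ = [ Σₙ₌₀^3 aⁿ/n! + a^4/(4!(1-ρ)) ]⁻¹
  Σ = a^0/0! + a^1/1! + a^2/2! + a^3/3! = 1.0000 + 0.7368 + 0.2715 + 0.06668 = 2.0750
  a^4/(4!(1-ρ)) = 0.2948/(24 × 0.8158) = 0.01506
  P₀ = 1/(2.0750 + 0.01506) = 0.4785
  Lq = P₀·a^4·ρ / (4!(1-ρ)²) = 0.4785 × 0.2948 × 0.1842 / (24 × 0.6655) = 0.001627
  Wq_B = Lq/λ = 0.001627/14.0 = 0.0001162
  W_B = Wq_B + 1/μ = 0.0001162 + 0.05263 = 0.05275

Since W_A = 0.03788 < W_B = 0.05275, Option A (single fast server) has the shorter time in system.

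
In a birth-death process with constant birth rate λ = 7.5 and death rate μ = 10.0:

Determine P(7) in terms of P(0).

For constant rates: P(n)/P(0) = (λ/μ)^n
P(7)/P(0) = (7.5/10.0)^7 = 0.7500^7 = 0.1335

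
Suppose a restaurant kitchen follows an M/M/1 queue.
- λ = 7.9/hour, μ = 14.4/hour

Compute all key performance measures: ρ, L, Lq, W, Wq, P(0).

Step 1: ρ = λ/μ = 7.9/14.4 = 0.5486
Step 2: L = λ/(μ-λ) = 7.9/6.50 = 1.2154
Step 3: Lq = λ²/(μ(μ-λ)) = 62.41/(14.4×6.50) = 0.6668
Step 4: W = 1/(μ-λ) = 1/6.50 = 0.15385
Step 5: Wq = λ/(μ(μ-λ)) = 7.9/(14.4×6.50) = 0.08440
Step 6: P(0) = 1-ρ = 0.4514
Verify: L = λW = 7.9×0.15385 = 1.2154 ✔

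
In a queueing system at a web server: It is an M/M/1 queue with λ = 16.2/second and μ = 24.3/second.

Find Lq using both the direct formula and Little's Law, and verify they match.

Method 1 (direct): Lq = λ²/(μ(μ-λ)) = 262.44/(24.3 × 8.10) = 1.3333

Method 2 (Little's Law):
W = 1/(μ-λ) = 1/8.10 = 0.123457
Wq = W - 1/μ = 0.123457 - 0.0411523 = 0.08230
Lq = λWq = 16.2 × 0.08230 = 1.3333 ✔ (matches Method 1)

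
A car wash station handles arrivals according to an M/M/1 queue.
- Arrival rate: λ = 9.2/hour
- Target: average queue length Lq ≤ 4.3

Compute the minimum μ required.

For M/M/1: Lq = λ²/(μ(μ-λ))
Need Lq ≤ 4.3, i.e. μ(μ-λ) ≥ λ²/4.3
μ² - 9.2μ - 84.64/4.3 ≥ 0  →  μ² - 9.2μ - 19.68372 ≥ 0
Quadratic formula (positive root): μ = [λ + √(λ² + 4×19.68372)]/2
Discriminant: 84.64 + 4×19.68372 = 163.3749, √163.3749 = 12.7818
μ ≥ (9.2 + 12.7818)/2 = 10.9909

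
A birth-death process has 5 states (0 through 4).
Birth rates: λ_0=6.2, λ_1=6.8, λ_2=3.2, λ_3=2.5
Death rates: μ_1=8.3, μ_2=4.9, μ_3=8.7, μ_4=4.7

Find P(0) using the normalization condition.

Ratios P(n)/P(0) = (λ₀···λₙ₋₁)/(μ₁···μₙ):
P(1)/P(0) = (6.2)/(8.3) = 0.7470
P(2)/P(0) = (6.2×6.8)/(8.3×4.9) = 1.0366
P(3)/P(0) = (6.2×6.8×3.2)/(8.3×4.9×8.7) = 0.3813
P(4)/P(0) = (6.2×6.8×3.2×2.5)/(8.3×4.9×8.7×4.7) = 0.2028

Normalization: ∑ P(n) = 1
P(0) × (1.0000 + 0.7470 + 1.0366 + 0.3813 + 0.2028) = 1
P(0) × 3.3677 = 1
P(0) = 1/3.3677 = 0.2969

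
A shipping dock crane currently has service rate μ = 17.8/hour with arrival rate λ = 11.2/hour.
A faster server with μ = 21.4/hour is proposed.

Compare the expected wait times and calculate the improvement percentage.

System 1: ρ₁ = 11.2/17.8 = 0.6292, W₁ = 1/(17.8-11.2) = 0.1515
System 2: ρ₂ = 11.2/21.4 = 0.5234, W₂ = 1/(21.4-11.2) = 0.09804
Improvement: (W₁-W₂)/W₁ = (0.1515-0.09804)/0.1515 = 35.29%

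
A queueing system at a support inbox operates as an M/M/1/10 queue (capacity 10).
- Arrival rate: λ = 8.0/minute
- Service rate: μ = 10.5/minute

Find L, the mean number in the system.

ρ = λ/μ = 8.0/10.5 = 0.7619
P₀ = (1-ρ)/(1-ρ^(K+1)) = (1-0.7619)/(1-0.7619^11) = 0.2381/0.9498 = 0.2507
P_K = P₀×ρ^K = 0.2507 × 0.7619^10 = 0.2507 × 0.06591 = 0.01652
L = ρ[1 - (K+1)ρ^K + Kρ^(K+1)] / [(1-ρ)(1-ρ^(K+1))]
L = 0.7619 × (1 - 11×0.065914 + 10×0.050220) / ((1 - 0.7619) × (1 - 0.050220)) = 2.6183 emails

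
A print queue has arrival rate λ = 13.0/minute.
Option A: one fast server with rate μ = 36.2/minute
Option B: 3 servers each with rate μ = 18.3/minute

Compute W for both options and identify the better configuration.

Option A: single server μ = 36.2 (M/M/1)
  ρ_A = 13.0/36.2 = 0.3591
  W_A = 1/(μ-λ) = 1/(36.2-13.0) = 1/23.20 = 0.04310

Option B: 3 servers μ = 18.3 (M/M/3)
  ρ_B = λ/(cμ) = 13.0/(3×18.3) = 0.2368
  Offered load a = λ/μ = cρ = 13.0/18.3 = 0.7104
  P₀ = [ Σₙ₌₀^2 aⁿ/n! + a^3/(3!(1-ρ)) ]⁻¹
  Σ = a^0/0! + a^1/1! + a^2/2! = 1.0000 + 0.7104 + 0.2523 = 1.9627
  a^3/(3!(1-ρ)) = 0.3585/(6 × 0.7632) = 0.07829
  P₀ = 1/(1.9627 + 0.07829) = 0.4900
  Lq = P₀·a^3·ρ / (3!(1-ρ)²) = 0.4900 × 0.3585 × 0.2368 / (6 × 0.5825) = 0.01190
  Wq_B = Lq/λ = 0.01190/13.0 = 0.0009154
  W_B = Wq_B + 1/μ = 0.0009154 + 0.05464 = 0.05556

Since W_A = 0.04310 < W_B = 0.05556, Option A (single fast server) has the shorter time in system.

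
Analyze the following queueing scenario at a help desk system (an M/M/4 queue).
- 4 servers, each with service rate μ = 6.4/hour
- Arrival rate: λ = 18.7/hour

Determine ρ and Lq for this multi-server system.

Traffic intensity: ρ = λ/(cμ) = 18.7/(4×6.4) = 0.7305
Since ρ = 0.7305 < 1, system is stable.
Offered load a = λ/μ = cρ = 18.7/6.4 = 2.9219
P₀ = [ Σₙ₌₀^3 aⁿ/n! + a^4/(4!(1-ρ)) ]⁻¹
Σ = a^0/0! + a^1/1! + a^2/2! + a^3/3! = 1.0000 + 2.9219 + 4.2687 + 4.1575 = 12.3481
a^4/(4!(1-ρ)) = 72.8864/(24 × 0.26953) = 11.2675
P₀ = 1/(12.34807 + 11.26746) = 0.04235
Lq = P₀·a^4·ρ / (4!(1-ρ)²) = 0.042345 × 72.8864 × 0.73047 / (24 × 0.072647) = 1.2931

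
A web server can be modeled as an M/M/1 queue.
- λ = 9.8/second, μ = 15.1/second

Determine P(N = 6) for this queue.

ρ = λ/μ = 9.8/15.1 = 0.6490
P(n) = (1-ρ)ρⁿ
P(6) = (1-0.6490) × 0.6490^6
P(6) = 0.3510 × 0.07473
P(6) = 0.02623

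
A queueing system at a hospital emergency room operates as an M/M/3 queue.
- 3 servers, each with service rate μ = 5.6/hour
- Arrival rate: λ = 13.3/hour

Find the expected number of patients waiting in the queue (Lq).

Traffic intensity: ρ = λ/(cμ) = 13.3/(3×5.6) = 0.7917
Since ρ = 0.7917 < 1, system is stable.
Offered load a = λ/μ = cρ = 13.3/5.6 = 2.3750
P₀ = [ Σₙ₌₀^2 aⁿ/n! + a^3/(3!(1-ρ)) ]⁻¹
Σ = a^0/0! + a^1/1! + a^2/2! = 1.0000 + 2.3750 + 2.8203 = 6.1953
a^3/(3!(1-ρ)) = 13.3965/(6 × 0.208333) = 10.7172
P₀ = 1/(6.1953 + 10.7172) = 0.05913
Lq = P₀·a^3·ρ / (3!(1-ρ)²) = 0.059128 × 13.3965 × 0.79167 / (6 × 0.043403) = 2.4080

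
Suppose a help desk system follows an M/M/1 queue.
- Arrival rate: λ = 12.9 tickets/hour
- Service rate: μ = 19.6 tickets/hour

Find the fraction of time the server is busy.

Server utilization: ρ = λ/μ
ρ = 12.9/19.6 = 0.6582
The server is busy 65.82% of the time.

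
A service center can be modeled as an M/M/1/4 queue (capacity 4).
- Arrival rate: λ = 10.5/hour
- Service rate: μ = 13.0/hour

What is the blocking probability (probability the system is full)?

ρ = λ/μ = 10.5/13.0 = 0.8077
P₀ = (1-ρ)/(1-ρ^(K+1)) = (1-0.8077)/(1-0.8077^5) = 0.19230/0.65624 = 0.2930
P_K = P₀×ρ^K = 0.2930 × 0.8077^4 = 0.2930 × 0.4256 = 0.1247
Blocking probability = 12.47%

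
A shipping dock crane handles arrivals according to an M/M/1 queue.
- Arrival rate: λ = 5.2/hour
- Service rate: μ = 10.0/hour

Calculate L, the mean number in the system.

ρ = λ/μ = 5.2/10.0 = 0.5200
For M/M/1: L = λ/(μ-λ)
L = 5.2/(10.0-5.2) = 5.2/4.80
L = 1.0833 containers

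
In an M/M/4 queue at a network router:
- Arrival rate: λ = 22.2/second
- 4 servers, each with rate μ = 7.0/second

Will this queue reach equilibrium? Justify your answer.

Stability requires ρ = λ/(cμ) < 1
ρ = 22.2/(4 × 7.0) = 22.2/28.00 = 0.7929
Since 0.7929 < 1, the system is STABLE.
The servers are busy 79.29% of the time.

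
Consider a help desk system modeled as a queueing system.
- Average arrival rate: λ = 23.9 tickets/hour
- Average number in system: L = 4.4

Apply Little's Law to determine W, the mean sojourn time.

Little's Law: L = λW, so W = L/λ
W = 4.4/23.9 = 0.1841 hours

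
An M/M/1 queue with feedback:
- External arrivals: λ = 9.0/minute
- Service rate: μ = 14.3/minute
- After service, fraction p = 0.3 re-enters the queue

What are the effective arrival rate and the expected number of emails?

Effective arrival rate: λ_eff = λ/(1-p) = 9.0/(1-0.3) = 9.0/0.70 = 12.85714
ρ = λ_eff/μ = 12.85714/14.3 = 0.899101
L = ρ/(1-ρ) = 0.899101/(1-0.899101) = 8.9109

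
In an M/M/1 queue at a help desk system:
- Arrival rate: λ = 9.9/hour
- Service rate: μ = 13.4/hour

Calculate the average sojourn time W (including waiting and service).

First, compute utilization: ρ = λ/μ = 9.9/13.4 = 0.7388
For M/M/1: W = 1/(μ-λ)
W = 1/(13.4-9.9) = 1/3.50
W = 0.2857 hours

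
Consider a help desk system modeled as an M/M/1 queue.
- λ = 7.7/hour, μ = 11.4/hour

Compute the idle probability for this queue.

ρ = λ/μ = 7.7/11.4 = 0.6754
P(0) = 1 - ρ = 1 - 0.6754 = 0.3246
The server is idle 32.46% of the time.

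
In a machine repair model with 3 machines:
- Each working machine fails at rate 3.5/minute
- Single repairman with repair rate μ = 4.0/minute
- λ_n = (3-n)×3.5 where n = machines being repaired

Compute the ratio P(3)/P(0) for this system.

P(3)/P(0) = ∏_{i=0}^{3-1} λ_i/μ_{i+1}
= (3-0)×3.5/4.0 × (3-1)×3.5/4.0 × (3-2)×3.5/4.0
= 4.0195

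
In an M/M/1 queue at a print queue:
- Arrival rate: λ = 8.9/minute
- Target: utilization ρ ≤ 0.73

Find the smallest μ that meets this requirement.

ρ = λ/μ, so μ = λ/ρ
μ ≥ 8.9/0.73 = 12.1918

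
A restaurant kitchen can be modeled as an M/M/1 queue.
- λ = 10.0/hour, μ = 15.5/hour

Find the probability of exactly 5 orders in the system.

ρ = λ/μ = 10.0/15.5 = 0.64516
P(n) = (1-ρ)ρⁿ
P(5) = (1-0.64516) × 0.64516^5
P(5) = 0.35484 × 0.11177
P(5) = 0.03966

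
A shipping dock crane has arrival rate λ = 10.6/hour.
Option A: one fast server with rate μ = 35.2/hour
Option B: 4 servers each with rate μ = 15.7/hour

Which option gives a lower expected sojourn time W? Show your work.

Option A: single server μ = 35.2 (M/M/1)
  ρ_A = 10.6/35.2 = 0.3011
  W_A = 1/(μ-λ) = 1/(35.2-10.6) = 1/24.60 = 0.04065

Option B: 4 servers μ = 15.7 (M/M/4)
  ρ_B = λ/(cμ) = 10.6/(4×15.7) = 0.1688
  Offered load a = λ/μ = cρ = 10.6/15.7 = 0.6752
  P₀ = [ Σₙ₌₀^3 aⁿ/n! + a^4/(4!(1-ρ)) ]⁻¹
  Σ = a^0/0! + a^1/1! + a^2/2! + a^3/3! = 1.0000 + 0.6752 + 0.2279 + 0.05129 = 1.9544
  a^4/(4!(1-ρ)) = 0.2078/(24 × 0.8312) = 0.01042
  P₀ = 1/(1.9544 + 0.01042) = 0.5090
  Lq = P₀·a^4·ρ / (4!(1-ρ)²) = 0.5090 × 0.2078 × 0.1688 / (24 × 0.6909) = 0.001077
  Wq_B = Lq/λ = 0.0010765/10.6 = 0.00010156
  W_B = Wq_B + 1/μ = 0.00010156 + 0.063694 = 0.06380

Since W_A = 0.04065 < W_B = 0.06380, Option A (single fast server) has the shorter time in system.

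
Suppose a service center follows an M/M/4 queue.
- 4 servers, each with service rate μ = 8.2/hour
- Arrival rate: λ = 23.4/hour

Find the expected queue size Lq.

Traffic intensity: ρ = λ/(cμ) = 23.4/(4×8.2) = 0.7134
Since ρ = 0.7134 < 1, system is stable.
Offered load a = λ/μ = cρ = 23.4/8.2 = 2.8537
P₀ = [ Σₙ₌₀^3 aⁿ/n! + a^4/(4!(1-ρ)) ]⁻¹
Σ = a^0/0! + a^1/1! + a^2/2! + a^3/3! = 1.00000 + 2.85366 + 4.07168 + 3.87306 = 11.7984
a^4/(4!(1-ρ)) = 66.3144/(24 × 0.286585) = 9.6415
P₀ = 1/(11.7984 + 9.6415) = 0.04664
Lq = P₀·a^4·ρ / (4!(1-ρ)²) = 0.046642 × 66.3144 × 0.71341 / (24 × 0.082131) = 1.1195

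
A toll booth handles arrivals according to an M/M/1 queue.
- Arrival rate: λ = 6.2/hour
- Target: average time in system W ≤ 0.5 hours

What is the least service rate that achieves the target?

For M/M/1: W = 1/(μ-λ)
Need W ≤ 0.5, so 1/(μ-λ) ≤ 0.5
μ - λ ≥ 1/0.5 = 2.0000
μ ≥ 6.2 + 2.0000 = 8.2000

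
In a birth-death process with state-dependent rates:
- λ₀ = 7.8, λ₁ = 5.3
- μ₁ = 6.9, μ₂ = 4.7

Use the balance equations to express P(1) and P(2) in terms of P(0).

Balance equations:
State 0: λ₀P₀ = μ₁P₁ → P₁ = (λ₀/μ₁)P₀ = (7.8/6.9)P₀ = 1.1304P₀
State 1: P₂ = (λ₀λ₁)/(μ₁μ₂)P₀ = (7.8×5.3)/(6.9×4.7)P₀ = 1.2747P₀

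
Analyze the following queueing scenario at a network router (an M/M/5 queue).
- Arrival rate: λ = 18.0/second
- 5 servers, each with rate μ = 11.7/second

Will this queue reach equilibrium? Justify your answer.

Stability requires ρ = λ/(cμ) < 1
ρ = 18.0/(5 × 11.7) = 18.0/58.50 = 0.3077
Since 0.3077 < 1, the system is STABLE.
The servers are busy 30.77% of the time.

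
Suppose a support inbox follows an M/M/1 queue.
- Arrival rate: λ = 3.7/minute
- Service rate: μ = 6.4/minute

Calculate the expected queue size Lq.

ρ = λ/μ = 3.7/6.4 = 0.5781
For M/M/1: Lq = λ²/(μ(μ-λ))
Lq = 13.69/(6.4 × 2.70)
Lq = 0.7922 emails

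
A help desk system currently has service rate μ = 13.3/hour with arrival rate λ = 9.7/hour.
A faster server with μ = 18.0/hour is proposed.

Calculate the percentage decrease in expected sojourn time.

System 1: ρ₁ = 9.7/13.3 = 0.7293, W₁ = 1/(13.3-9.7) = 0.27778
System 2: ρ₂ = 9.7/18.0 = 0.5389, W₂ = 1/(18.0-9.7) = 0.12048
Improvement: (W₁-W₂)/W₁ = (0.27778-0.12048)/0.27778 = 56.63%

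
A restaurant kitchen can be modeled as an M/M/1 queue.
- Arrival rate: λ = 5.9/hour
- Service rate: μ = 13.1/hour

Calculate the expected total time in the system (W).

First, compute utilization: ρ = λ/μ = 5.9/13.1 = 0.4504
For M/M/1: W = 1/(μ-λ)
W = 1/(13.1-5.9) = 1/7.20
W = 0.1389 hours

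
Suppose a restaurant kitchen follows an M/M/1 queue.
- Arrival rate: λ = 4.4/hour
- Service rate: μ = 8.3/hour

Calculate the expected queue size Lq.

ρ = λ/μ = 4.4/8.3 = 0.5301
For M/M/1: Lq = λ²/(μ(μ-λ))
Lq = 19.36/(8.3 × 3.90)
Lq = 0.5981 orders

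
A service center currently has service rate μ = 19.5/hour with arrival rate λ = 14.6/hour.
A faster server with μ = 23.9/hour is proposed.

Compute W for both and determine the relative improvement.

System 1: ρ₁ = 14.6/19.5 = 0.7487, W₁ = 1/(19.5-14.6) = 0.20408
System 2: ρ₂ = 14.6/23.9 = 0.6109, W₂ = 1/(23.9-14.6) = 0.10753
Improvement: (W₁-W₂)/W₁ = (0.20408-0.10753)/0.20408 = 47.31%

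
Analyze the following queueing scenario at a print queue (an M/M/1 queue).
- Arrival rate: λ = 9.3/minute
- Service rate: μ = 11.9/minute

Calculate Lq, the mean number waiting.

ρ = λ/μ = 9.3/11.9 = 0.7815
For M/M/1: Lq = λ²/(μ(μ-λ))
Lq = 86.49/(11.9 × 2.60)
Lq = 2.7954 jobs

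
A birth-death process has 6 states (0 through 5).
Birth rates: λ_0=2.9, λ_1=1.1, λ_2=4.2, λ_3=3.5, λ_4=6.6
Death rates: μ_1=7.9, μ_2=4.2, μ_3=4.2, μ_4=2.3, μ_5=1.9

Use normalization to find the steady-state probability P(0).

Ratios P(n)/P(0) = (λ₀···λₙ₋₁)/(μ₁···μₙ):
P(1)/P(0) = (2.9)/(7.9) = 0.3671
P(2)/P(0) = (2.9×1.1)/(7.9×4.2) = 0.09614
P(3)/P(0) = (2.9×1.1×4.2)/(7.9×4.2×4.2) = 0.09614
P(4)/P(0) = (2.9×1.1×4.2×3.5)/(7.9×4.2×4.2×2.3) = 0.1463
P(5)/P(0) = (2.9×1.1×4.2×3.5×6.6)/(7.9×4.2×4.2×2.3×1.9) = 0.5082

Normalization: ∑ P(n) = 1
P(0) × (1.0000 + 0.3671 + 0.09614 + 0.09614 + 0.1463 + 0.5082) = 1
P(0) × 2.2139 = 1
P(0) = 1/2.2139 = 0.4517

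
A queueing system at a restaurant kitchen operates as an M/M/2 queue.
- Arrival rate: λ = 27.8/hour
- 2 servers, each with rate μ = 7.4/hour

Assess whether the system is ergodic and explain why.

Stability requires ρ = λ/(cμ) < 1
ρ = 27.8/(2 × 7.4) = 27.8/14.80 = 1.8784
Since 1.8784 ≥ 1, the system is UNSTABLE.
Need c > λ/μ = 27.8/7.4 = 3.76.
Minimum servers needed: c = 4.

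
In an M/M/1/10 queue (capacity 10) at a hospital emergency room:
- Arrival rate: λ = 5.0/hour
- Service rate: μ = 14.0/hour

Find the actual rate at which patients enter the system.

ρ = λ/μ = 5.0/14.0 = 0.35714
P₀ = (1-ρ)/(1-ρ^(K+1)) = (1-0.35714)/(1-0.35714^11) = 0.6429/1.0000 = 0.6429
P_K = P₀×ρ^K = 0.6429 × 0.35714^10 = 0.6429 × 0.00003376 = 0.00002170
λ_eff = λ(1-P_K) = 5.0 × (1 - 0.00002170) = 5.0 × 0.99998 = 4.9999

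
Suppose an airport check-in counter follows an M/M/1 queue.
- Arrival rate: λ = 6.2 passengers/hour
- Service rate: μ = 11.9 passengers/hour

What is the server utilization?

Server utilization: ρ = λ/μ
ρ = 6.2/11.9 = 0.5210
The server is busy 52.10% of the time.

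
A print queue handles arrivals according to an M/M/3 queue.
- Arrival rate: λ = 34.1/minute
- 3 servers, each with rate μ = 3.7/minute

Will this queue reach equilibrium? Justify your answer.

Stability requires ρ = λ/(cμ) < 1
ρ = 34.1/(3 × 3.7) = 34.1/11.10 = 3.0721
Since 3.0721 ≥ 1, the system is UNSTABLE.
Need c > λ/μ = 34.1/3.7 = 9.22.
Minimum servers needed: c = 10.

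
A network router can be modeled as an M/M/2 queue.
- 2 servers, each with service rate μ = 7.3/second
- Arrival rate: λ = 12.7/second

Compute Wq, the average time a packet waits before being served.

Traffic intensity: ρ = λ/(cμ) = 12.7/(2×7.3) = 0.8699
Since ρ = 0.8699 < 1, system is stable.
Offered load a = λ/μ = cρ = 12.7/7.3 = 1.7397
P₀ = [ Σₙ₌₀^1 aⁿ/n! + a^2/(2!(1-ρ)) ]⁻¹
Σ = a^0/0! + a^1/1! = 1.0000 + 1.7397 = 2.7397
a^2/(2!(1-ρ)) = 3.02665/(2 × 0.130137) = 11.6287
P₀ = 1/(2.7397 + 11.6287) = 0.06960
Lq = P₀·a^2·ρ / (2!(1-ρ)²) = 0.0695971 × 3.02665 × 0.869863 / (2 × 0.0169356) = 5.4097
Wq = Lq/λ = 5.4097/12.7 = 0.4260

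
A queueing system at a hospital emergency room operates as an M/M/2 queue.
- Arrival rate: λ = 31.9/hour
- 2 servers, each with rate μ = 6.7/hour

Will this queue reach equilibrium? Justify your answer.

Stability requires ρ = λ/(cμ) < 1
ρ = 31.9/(2 × 6.7) = 31.9/13.40 = 2.3806
Since 2.3806 ≥ 1, the system is UNSTABLE.
Need c > λ/μ = 31.9/6.7 = 4.76.
Minimum servers needed: c = 5.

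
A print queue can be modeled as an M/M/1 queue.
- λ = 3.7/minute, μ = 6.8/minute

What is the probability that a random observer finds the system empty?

ρ = λ/μ = 3.7/6.8 = 0.5441
P(0) = 1 - ρ = 1 - 0.5441 = 0.4559
The server is idle 45.59% of the time.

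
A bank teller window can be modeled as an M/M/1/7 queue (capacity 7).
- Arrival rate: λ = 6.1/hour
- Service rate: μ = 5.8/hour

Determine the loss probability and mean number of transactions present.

ρ = λ/μ = 6.1/5.8 = 1.05172
P₀ = (1-ρ)/(1-ρ^(K+1)) = (1-1.05172)/(1-1.05172^8) = -0.05172/-0.4969 = 0.1041
P_K = P₀×ρ^K = 0.10408 × 1.05172^7 = 0.10408 × 1.4233 = 0.1481
Blocking probability P_7 = 0.1481 (14.81%)
L = ρ[1 - (K+1)ρ^K + Kρ^(K+1)] / [(1-ρ)(1-ρ^(K+1))]
L = 1.05172 × (1 - 8×1.423315 + 7×1.496929) / ((1 - 1.05172) × (1 - 1.496929)) = 3.7640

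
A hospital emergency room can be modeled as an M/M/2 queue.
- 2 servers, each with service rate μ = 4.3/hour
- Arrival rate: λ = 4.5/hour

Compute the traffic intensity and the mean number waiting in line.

Traffic intensity: ρ = λ/(cμ) = 4.5/(2×4.3) = 0.5233
Since ρ = 0.5233 < 1, system is stable.
Offered load a = λ/μ = cρ = 4.5/4.3 = 1.0465
P₀ = [ Σₙ₌₀^1 aⁿ/n! + a^2/(2!(1-ρ)) ]⁻¹
Σ = a^0/0! + a^1/1! = 1.0000 + 1.0465 = 2.0465
a^2/(2!(1-ρ)) = 1.0952/(2 × 0.47674) = 1.1486
P₀ = 1/(2.0465 + 1.1486) = 0.3130
Lq = P₀·a^2·ρ / (2!(1-ρ)²) = 0.3130 × 1.0952 × 0.5233 / (2 × 0.2273) = 0.3946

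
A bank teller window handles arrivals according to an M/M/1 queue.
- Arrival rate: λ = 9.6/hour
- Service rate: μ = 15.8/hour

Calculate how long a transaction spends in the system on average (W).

First, compute utilization: ρ = λ/μ = 9.6/15.8 = 0.6076
For M/M/1: W = 1/(μ-λ)
W = 1/(15.8-9.6) = 1/6.20
W = 0.1613 hours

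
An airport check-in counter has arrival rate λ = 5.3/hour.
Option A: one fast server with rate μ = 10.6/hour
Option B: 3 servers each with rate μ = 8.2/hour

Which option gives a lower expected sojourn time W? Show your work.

Option A: single server μ = 10.6 (M/M/1)
  ρ_A = 5.3/10.6 = 0.5000
  W_A = 1/(μ-λ) = 1/(10.6-5.3) = 1/5.30 = 0.1887

Option B: 3 servers μ = 8.2 (M/M/3)
  ρ_B = λ/(cμ) = 5.3/(3×8.2) = 0.2154
  Offered load a = λ/μ = cρ = 5.3/8.2 = 0.6463
  P₀ = [ Σₙ₌₀^2 aⁿ/n! + a^3/(3!(1-ρ)) ]⁻¹
  Σ = a^0/0! + a^1/1! + a^2/2! = 1.0000 + 0.6463 + 0.2089 = 1.8552
  a^3/(3!(1-ρ)) = 0.27001/(6 × 0.78455) = 0.05736
  P₀ = 1/(1.8552 + 0.05736) = 0.5229
  Lq = P₀·a^3·ρ / (3!(1-ρ)²) = 0.52285 × 0.27001 × 0.21545 / (6 × 0.61552) = 0.008236
  Wq_B = Lq/λ = 0.0082359/5.3 = 0.0015539
  W_B = Wq_B + 1/μ = 0.0015539 + 0.12195 = 0.1235

Since W_B = 0.1235 < W_A = 0.1887, Option B (multiple servers) has the shorter time in system.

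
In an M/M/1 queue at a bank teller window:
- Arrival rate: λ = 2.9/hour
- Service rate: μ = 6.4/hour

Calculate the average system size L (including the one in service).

ρ = λ/μ = 2.9/6.4 = 0.4531
For M/M/1: L = λ/(μ-λ)
L = 2.9/(6.4-2.9) = 2.9/3.50
L = 0.8286 transactions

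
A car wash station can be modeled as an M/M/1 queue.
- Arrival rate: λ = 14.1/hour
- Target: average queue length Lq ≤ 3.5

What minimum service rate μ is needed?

For M/M/1: Lq = λ²/(μ(μ-λ))
Need Lq ≤ 3.5, i.e. μ(μ-λ) ≥ λ²/3.5
μ² - 14.1μ - 198.81/3.5 ≥ 0  →  μ² - 14.1μ - 56.80286 ≥ 0
Quadratic formula (positive root): μ = [λ + √(λ² + 4×56.80286)]/2
Discriminant: 198.81 + 4×56.80286 = 426.0214, √426.0214 = 20.6403
μ ≥ (14.1 + 20.6403)/2 = 17.3701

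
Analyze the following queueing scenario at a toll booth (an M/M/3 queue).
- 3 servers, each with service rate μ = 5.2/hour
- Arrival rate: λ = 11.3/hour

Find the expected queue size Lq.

Traffic intensity: ρ = λ/(cμ) = 11.3/(3×5.2) = 0.7244
Since ρ = 0.7244 < 1, system is stable.
Offered load a = λ/μ = cρ = 11.3/5.2 = 2.1731
P₀ = [ Σₙ₌₀^2 aⁿ/n! + a^3/(3!(1-ρ)) ]⁻¹
Σ = a^0/0! + a^1/1! + a^2/2! = 1.0000 + 2.1731 + 2.3611 = 5.5342
a^3/(3!(1-ρ)) = 10.2618/(6 × 0.27564) = 6.2048
P₀ = 1/(5.5342 + 6.2048) = 0.08519
Lq = P₀·a^3·ρ / (3!(1-ρ)²) = 0.085186 × 10.2618 × 0.72436 / (6 × 0.075978) = 1.3890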